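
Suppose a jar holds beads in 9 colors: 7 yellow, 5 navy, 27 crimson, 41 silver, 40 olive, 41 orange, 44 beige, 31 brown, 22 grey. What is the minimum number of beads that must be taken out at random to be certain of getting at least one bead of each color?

The hardest color to obtain is navy: we could draw every other bead first — 258 − 5 = 253 beads — without a single navy one.
The next draw must be navy, so 253 + 1 = 254.

254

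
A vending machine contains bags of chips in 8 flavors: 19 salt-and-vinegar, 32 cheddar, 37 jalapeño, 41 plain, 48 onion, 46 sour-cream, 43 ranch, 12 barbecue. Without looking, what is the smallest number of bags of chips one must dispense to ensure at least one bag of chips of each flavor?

267

The hardest flavor to obtain is barbecue: we could draw every other bag of chips first — 278 − 12 = 266 bags of chips — without a single barbecue one.
The next draw must be barbecue, so 266 + 1 = 267.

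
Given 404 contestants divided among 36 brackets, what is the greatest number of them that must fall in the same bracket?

12

If each of the 36 brackets held at most 11, the total would be at most 36 × 11 = 396 < 404, a contradiction.
So at least one holds ⌈404/36⌉ = 12.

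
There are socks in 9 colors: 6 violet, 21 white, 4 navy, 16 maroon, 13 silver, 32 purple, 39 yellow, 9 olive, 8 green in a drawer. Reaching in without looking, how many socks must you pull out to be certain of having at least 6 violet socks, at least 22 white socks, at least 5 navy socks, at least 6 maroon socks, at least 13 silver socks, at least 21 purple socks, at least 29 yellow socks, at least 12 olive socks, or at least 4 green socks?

108

The worst case stops just short of every target: 5 violet, 21 white, 4 navy, 5 maroon, 12 silver, 20 purple, 28 yellow, all 9 olive, 3 green — 5 + 21 + 4 + 5 + 12 + 20 + 28 + 9 + 3 = 107 socks.
One more sock must push some color to its target, so 107 + 1 = 108.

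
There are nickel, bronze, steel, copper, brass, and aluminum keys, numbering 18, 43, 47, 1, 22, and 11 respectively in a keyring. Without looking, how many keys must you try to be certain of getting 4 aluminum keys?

The worst case draws every non-aluminum key first: 18 + 43 + 47 + 1 + 22 = 131.
The next 4 draws are then forced to be aluminum, giving 131 + 4 = 135.

135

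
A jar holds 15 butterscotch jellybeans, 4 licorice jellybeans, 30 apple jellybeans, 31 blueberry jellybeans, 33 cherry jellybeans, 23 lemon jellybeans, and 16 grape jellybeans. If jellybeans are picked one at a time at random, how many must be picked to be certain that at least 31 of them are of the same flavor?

149

Treat the 7 flavors as pigeonholes.
In the worst case we take at most 30 of each flavor, but all 15 butterscotch, all 4 licorice, all 23 lemon, and all 16 grape (fewer than 30), giving 15 + 4 + 30 + 30 + 30 + 23 + 16 = 148.
One more jellybean then forces some flavor to 31, so 148 + 1 = 149.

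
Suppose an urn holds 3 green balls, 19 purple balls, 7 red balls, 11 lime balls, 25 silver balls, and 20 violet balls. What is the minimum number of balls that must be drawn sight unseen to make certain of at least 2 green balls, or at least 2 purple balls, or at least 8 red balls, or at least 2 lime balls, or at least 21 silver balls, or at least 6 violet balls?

36

Each of the 6 colors has its own threshold; avoid all of them simultaneously.
The worst case stops just short of every target: 1 green, 1 purple, 7 red, 1 lime, 20 silver, 5 violet — 1 + 1 + 7 + 1 + 20 + 5 = 35 balls.
One more ball must push some color to its target, so 35 + 1 = 36.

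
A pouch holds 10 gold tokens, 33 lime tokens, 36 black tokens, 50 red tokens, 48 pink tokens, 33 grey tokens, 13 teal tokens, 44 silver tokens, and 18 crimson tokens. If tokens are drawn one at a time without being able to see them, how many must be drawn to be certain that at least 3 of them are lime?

The worst case draws every non-lime token first: 10 + 36 + 50 + 48 + 33 + 13 + 44 + 18 = 252.
The next 3 draws are then forced to be lime, giving 252 + 3 = 255.

255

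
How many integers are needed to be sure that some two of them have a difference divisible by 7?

Two integers differ by a multiple of 7 exactly when they share a remainder mod 7.
There are 7 residue classes mod 7, so 7 integers can all lie in distinct classes.
One more integer must repeat a residue, giving a difference divisible by 7. So n = 7 + 1 = 8.

8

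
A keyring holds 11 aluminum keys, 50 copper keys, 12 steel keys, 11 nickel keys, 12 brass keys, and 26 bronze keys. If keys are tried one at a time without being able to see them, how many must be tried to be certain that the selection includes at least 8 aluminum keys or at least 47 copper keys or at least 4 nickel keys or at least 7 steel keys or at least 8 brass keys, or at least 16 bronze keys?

85

The worst case stops just short of every target: 7 aluminum, 46 copper, 6 steel, 3 nickel, 7 brass, 15 bronze — 7 + 46 + 6 + 3 + 7 + 15 = 84 keys.
One more key must push some type to its target, so 84 + 1 = 85.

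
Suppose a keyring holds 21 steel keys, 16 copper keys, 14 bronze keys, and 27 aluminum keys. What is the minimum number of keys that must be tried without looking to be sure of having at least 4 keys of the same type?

Treat the 4 types as pigeonholes.
The worst case takes 3 keys of each type without reaching 4 of any: 4 × 3 = 12.
The next key must bring some type to 4, so 12 + 1 = 13.

13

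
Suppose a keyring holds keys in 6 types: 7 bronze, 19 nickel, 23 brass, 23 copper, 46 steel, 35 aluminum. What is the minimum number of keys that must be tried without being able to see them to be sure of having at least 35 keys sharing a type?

In the worst case we take at most 34 of each type, but all 7 bronze, all 19 nickel, all 23 brass, and all 23 copper (fewer than 34), giving 7 + 19 + 23 + 23 + 34 + 34 = 140.
One more key then forces some type to 35, so 140 + 1 = 141.

141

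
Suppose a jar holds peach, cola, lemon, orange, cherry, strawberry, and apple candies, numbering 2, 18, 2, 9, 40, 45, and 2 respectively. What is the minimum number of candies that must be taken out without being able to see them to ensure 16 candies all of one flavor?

In the worst case we take at most 15 of each flavor, but all 2 peach, all 2 lemon, all 9 orange, and all 2 apple (fewer than 15), giving 2 + 15 + 2 + 9 + 15 + 15 + 2 = 60.
One more candy then forces some flavor to 16, so 60 + 1 = 61.

61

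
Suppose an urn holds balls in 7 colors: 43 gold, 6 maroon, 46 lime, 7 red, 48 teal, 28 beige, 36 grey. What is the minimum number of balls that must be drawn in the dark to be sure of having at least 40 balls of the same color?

195

Treat the 7 colors as pigeonholes.
In the worst case we take at most 39 of each color, but all 6 maroon, all 7 red, all 28 beige, and all 36 grey (fewer than 39), giving 39 + 6 + 39 + 7 + 39 + 28 + 36 = 194.
One more ball then forces some color to 40, so 194 + 1 = 195.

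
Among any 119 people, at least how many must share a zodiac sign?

The 119 people fall into 12 zodiac signs.
If each of the 12 zodiac signs held at most 9, the total would be at most 12 × 9 = 108 < 119, a contradiction.
So at least one holds ⌈119/12⌉ = 10.

10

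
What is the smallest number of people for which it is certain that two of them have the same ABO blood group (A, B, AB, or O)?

There are 4 ABO blood groups acting as pigeonholes.
With 4 people we could place one in each, avoiding any repeat.
One more forces some class to hold 2, so 4 + 1 = 5.

5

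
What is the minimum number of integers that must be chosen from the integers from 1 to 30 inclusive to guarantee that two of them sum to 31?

16

Partition {1, …, 30} into 15 pairs: {1,30}, {2,29}, …, {15,16}.
Choosing 15 integers — say the integers 1 through 15 — takes one from each pair and avoids the property.
Choosing 16 forces two into the same pair by pigeonhole, and those sum to 31. So 16.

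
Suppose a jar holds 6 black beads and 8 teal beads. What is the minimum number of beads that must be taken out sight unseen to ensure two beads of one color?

3

The worst case takes 1 bead of each color without reaching 2 of any: 2 × 1 = 2.
The next bead must bring some color to 2, so 2 + 1 = 3.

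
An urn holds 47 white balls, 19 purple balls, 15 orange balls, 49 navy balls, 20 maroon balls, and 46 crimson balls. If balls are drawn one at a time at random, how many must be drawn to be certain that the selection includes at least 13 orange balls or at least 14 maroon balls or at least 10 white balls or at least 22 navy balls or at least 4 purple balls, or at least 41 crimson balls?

99

The worst case stops just short of every target: 9 white, 3 purple, 12 orange, 21 navy, 13 maroon, 40 crimson — 9 + 3 + 12 + 21 + 13 + 40 = 98 balls.
One more ball must push some color to its target, so 98 + 1 = 99.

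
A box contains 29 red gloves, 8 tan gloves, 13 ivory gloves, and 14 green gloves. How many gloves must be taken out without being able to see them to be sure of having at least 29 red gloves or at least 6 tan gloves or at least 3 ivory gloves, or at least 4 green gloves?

The worst case stops just short of every target: 28 red, 5 tan, 2 ivory, 3 green — 28 + 5 + 2 + 3 = 38 gloves.
One more glove must push some color to its target, so 38 + 1 = 39.

39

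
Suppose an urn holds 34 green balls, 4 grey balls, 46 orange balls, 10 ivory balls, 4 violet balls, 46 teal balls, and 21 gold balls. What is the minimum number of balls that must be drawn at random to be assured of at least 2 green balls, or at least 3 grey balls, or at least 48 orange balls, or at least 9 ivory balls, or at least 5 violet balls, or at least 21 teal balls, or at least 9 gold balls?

The worst case stops just short of every target: 1 green, 2 grey, all 46 orange, 8 ivory, 4 violet, 20 teal, 8 gold — 1 + 2 + 46 + 8 + 4 + 20 + 8 = 89 balls.
One more ball must push some color to its target, so 89 + 1 = 90.

90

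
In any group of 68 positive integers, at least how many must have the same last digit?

If each of the 10 possible last digits held at most 6, the total would be at most 10 × 6 = 60 < 68, a contradiction.
So at least one holds ⌈68/10⌉ = 7.

7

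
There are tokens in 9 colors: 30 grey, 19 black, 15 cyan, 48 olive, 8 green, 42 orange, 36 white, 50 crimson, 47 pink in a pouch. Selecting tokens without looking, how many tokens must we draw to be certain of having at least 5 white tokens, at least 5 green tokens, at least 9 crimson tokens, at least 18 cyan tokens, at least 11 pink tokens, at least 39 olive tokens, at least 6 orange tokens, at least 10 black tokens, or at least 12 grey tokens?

The worst case stops just short of every target: 11 grey, 9 black, all 15 cyan, 38 olive, 4 green, 5 orange, 4 white, 8 crimson, 10 pink — 11 + 9 + 15 + 38 + 4 + 5 + 4 + 8 + 10 = 104 tokens.
One more token must push some color to its target, so 104 + 1 = 105.

105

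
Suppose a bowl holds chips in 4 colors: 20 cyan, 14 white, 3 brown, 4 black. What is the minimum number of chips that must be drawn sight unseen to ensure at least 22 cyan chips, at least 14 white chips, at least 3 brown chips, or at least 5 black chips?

40

The worst case stops just short of every target: all 20 cyan, 13 white, 2 brown, 4 black — 20 + 13 + 2 + 4 = 39 chips.
One more chip must push some color to its target, so 39 + 1 = 40.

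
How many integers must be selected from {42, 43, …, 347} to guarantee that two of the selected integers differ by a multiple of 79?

Group the integers by remainder mod 79; there are 79 residue classes, each nonempty in this range.
Choosing one from each class (79 integers) avoids any shared remainder.
One more choice must repeat a class, so two differ by a multiple of 79. Hence 79 + 1 = 80.

80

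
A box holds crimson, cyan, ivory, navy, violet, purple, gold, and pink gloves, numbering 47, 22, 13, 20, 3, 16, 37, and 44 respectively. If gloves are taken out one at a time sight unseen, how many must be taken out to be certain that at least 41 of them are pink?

199

The worst case draws every non-pink glove first: 47 + 22 + 13 + 20 + 3 + 16 + 37 = 158.
The next 41 draws are then forced to be pink, giving 158 + 41 = 199.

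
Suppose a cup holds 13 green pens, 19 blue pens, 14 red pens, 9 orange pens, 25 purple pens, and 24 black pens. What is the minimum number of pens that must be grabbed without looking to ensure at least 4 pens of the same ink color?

19

The worst case takes 3 pens of each ink color without reaching 4 of any: 6 × 3 = 18.
The next pen must bring some ink color to 4, so 18 + 1 = 19.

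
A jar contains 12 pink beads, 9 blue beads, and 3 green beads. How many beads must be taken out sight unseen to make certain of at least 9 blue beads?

The worst case draws every non-blue bead first: 12 + 3 = 15.
The next 9 draws are then forced to be blue, giving 15 + 9 = 24.

24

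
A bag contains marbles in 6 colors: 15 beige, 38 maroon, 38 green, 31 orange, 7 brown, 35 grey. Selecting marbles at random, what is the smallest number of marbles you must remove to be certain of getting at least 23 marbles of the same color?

111

In the worst case we take at most 22 of each color, but all 15 beige and all 7 brown (fewer than 22), giving 15 + 22 + 22 + 22 + 7 + 22 = 110.
One more marble then forces some color to 23, so 110 + 1 = 111.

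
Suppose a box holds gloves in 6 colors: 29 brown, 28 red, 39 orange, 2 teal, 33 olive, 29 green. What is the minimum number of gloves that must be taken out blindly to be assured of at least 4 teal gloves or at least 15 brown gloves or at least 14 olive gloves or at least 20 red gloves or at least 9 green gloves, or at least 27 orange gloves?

83

Each of the 6 colors has its own threshold; avoid all of them simultaneously.
The worst case stops just short of every target: 14 brown, 19 red, 26 orange, all 2 teal, 13 olive, 8 green — 14 + 19 + 26 + 2 + 13 + 8 = 82 gloves.
One more glove must push some color to its target, so 82 + 1 = 83.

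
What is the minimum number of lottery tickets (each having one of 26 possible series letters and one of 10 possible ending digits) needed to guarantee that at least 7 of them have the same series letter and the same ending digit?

There are 26 × 10 = 260 (series letter, ending digit) combinations acting as pigeonholes.
With 260 × 6 = 1560 lottery tickets we could place exactly 6 in each, with no (series letter, ending digit) pair reaching 7.
One more forces some (series letter, ending digit) pair to hold 7, so 1560 + 1 = 1561.

1561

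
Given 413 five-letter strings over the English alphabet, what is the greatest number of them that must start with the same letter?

There are 26 possible first letters, which serve as the pigeonholes.
If each of the 26 possible first letters held at most 15, the total would be at most 26 × 15 = 390 < 413, a contradiction.
So at least one holds ⌈413/26⌉ = 16.

16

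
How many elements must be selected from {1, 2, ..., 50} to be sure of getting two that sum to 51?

26

Partition {1, …, 50} into 25 pairs: {1,50}, {2,49}, …, {25,26}.
Choosing 25 integers — say the integers 1 through 25 — takes one from each pair and avoids the property.
Choosing 26 forces two into the same pair by pigeonhole, and those sum to 51. So 26.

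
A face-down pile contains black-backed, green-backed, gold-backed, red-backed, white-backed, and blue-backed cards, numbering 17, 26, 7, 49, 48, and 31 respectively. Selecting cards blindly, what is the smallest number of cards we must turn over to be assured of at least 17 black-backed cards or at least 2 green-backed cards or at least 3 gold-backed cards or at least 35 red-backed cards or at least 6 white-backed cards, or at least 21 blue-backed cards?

79

Each of the 6 back colors has its own threshold; avoid all of them simultaneously.
The worst case stops just short of every target: 16 black-backed, 1 green-backed, 2 gold-backed, 34 red-backed, 5 white-backed, 20 blue-backed — 16 + 1 + 2 + 34 + 5 + 20 = 78 cards.
One more card must push some back color to its target, so 78 + 1 = 79.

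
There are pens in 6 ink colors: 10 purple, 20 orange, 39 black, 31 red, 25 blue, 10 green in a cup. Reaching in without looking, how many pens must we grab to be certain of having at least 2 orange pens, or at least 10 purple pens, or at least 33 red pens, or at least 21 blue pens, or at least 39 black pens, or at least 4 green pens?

The worst case stops just short of every target: 9 purple, 1 orange, 38 black, all 31 red, 20 blue, 3 green — 9 + 1 + 38 + 31 + 20 + 3 = 102 pens.
One more pen must push some ink color to its target, so 102 + 1 = 103.

103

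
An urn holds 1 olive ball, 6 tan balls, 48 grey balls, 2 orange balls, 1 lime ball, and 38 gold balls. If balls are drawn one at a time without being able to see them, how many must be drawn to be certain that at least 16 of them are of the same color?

Treat the 6 colors as pigeonholes.
In the worst case we take at most 15 of each color, but all 1 olive, all 6 tan, all 2 orange, and all 1 lime (fewer than 15), giving 1 + 6 + 15 + 2 + 1 + 15 = 40.
One more ball then forces some color to 16, so 40 + 1 = 41.

41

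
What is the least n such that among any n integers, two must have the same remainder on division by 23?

24

Two integers differ by a multiple of 23 exactly when they share a remainder mod 23.
There are 23 residue classes mod 23, so 23 integers can all lie in distinct classes.
One more integer must repeat a residue, giving a difference divisible by 23. So n = 23 + 1 = 24.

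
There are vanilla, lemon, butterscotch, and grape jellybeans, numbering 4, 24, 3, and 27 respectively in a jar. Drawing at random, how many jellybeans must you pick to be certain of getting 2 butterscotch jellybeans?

57

To avoid butterscotch jellybeans as long as possible, exhaust the other 3 flavors first.
The worst case draws every non-butterscotch jellybean first: 4 + 24 + 27 = 55.
The next 2 draws are then forced to be butterscotch, giving 55 + 2 = 57.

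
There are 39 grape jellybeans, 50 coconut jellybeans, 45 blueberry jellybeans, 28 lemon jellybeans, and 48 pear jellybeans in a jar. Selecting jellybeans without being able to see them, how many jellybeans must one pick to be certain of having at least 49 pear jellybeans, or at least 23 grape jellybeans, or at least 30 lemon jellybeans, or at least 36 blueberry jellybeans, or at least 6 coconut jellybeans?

Each of the 5 flavors has its own threshold; avoid all of them simultaneously.
The worst case stops just short of every target: 22 grape, 5 coconut, 35 blueberry, all 28 lemon, 48 pear — 22 + 5 + 35 + 28 + 48 = 138 jellybeans.
One more jellybean must push some flavor to its target, so 138 + 1 = 139.

139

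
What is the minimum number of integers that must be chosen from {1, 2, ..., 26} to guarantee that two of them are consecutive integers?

14

Partition {1, …, 26} into 13 pairs: {1,2}, {3,4}, …, {25,26}.
Choosing 13 integers — say the 13 even numbers 2, 4, …, 26 — takes one from each pair and avoids the property.
Choosing 14 forces two into the same pair by pigeonhole, and those are consecutive. So 14.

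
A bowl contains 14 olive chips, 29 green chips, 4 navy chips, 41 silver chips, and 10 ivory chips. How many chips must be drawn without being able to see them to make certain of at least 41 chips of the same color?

98

In the worst case we take at most 40 of each color, but all 14 olive, all 29 green, all 4 navy, and all 10 ivory (fewer than 40), giving 14 + 29 + 4 + 40 + 10 = 97.
One more chip then forces some color to 41, so 97 + 1 = 98.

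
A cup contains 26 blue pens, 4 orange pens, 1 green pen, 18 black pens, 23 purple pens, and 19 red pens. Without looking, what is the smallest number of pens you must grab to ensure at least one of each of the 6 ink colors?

The hardest ink color to obtain is green: we could draw every other pen first — 91 − 1 = 90 pens — without a single green one.
The next draw must be green, so 90 + 1 = 91.

91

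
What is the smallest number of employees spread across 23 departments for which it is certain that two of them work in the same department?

There are 23 departments acting as pigeonholes.
With 23 employees we could place one in each, avoiding any repeat.
One more forces some class to hold 2, so 23 + 1 = 24.

24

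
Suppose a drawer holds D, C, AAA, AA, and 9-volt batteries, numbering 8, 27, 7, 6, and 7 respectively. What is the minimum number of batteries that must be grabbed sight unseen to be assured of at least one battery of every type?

The hardest type to obtain is AA: we could draw every other battery first — 55 − 6 = 49 batteries — without a single AA one.
The next draw must be AA, so 49 + 1 = 50.

50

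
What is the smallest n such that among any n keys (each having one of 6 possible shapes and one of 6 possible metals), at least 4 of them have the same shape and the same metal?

109

There are 6 × 6 = 36 (shape, metal) combinations acting as pigeonholes.
With 36 × 3 = 108 keys we could place exactly 3 in each, with no (shape, metal) pair reaching 4.
One more forces some (shape, metal) pair to hold 4, so 108 + 1 = 109.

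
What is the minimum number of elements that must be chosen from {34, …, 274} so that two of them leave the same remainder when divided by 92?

93

Group the integers by remainder mod 92; there are 92 residue classes, each nonempty in this range.
Choosing one from each class (92 integers) avoids any shared remainder.
One more choice must repeat a class, so two differ by a multiple of 92. Hence 92 + 1 = 93.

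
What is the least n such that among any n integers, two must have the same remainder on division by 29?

Two integers differ by a multiple of 29 exactly when they share a remainder mod 29.
There are 29 residue classes mod 29, so 29 integers can all lie in distinct classes.
One more integer must repeat a residue, giving a difference divisible by 29. So n = 29 + 1 = 30.

30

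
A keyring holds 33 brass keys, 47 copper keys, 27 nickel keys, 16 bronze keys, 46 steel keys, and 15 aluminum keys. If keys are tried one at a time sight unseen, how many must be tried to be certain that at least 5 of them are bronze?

The worst case draws every non-bronze key first: 33 + 47 + 27 + 46 + 15 = 168.
The next 5 draws are then forced to be bronze, giving 168 + 5 = 173.

173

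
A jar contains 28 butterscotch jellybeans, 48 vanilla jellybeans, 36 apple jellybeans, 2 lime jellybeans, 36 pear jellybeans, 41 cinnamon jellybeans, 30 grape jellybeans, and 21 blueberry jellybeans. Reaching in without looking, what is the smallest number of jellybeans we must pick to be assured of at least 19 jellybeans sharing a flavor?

129

In the worst case we take at most 18 of each flavor, but all 2 lime (fewer than 18), giving 18 + 18 + 18 + 2 + 18 + 18 + 18 + 18 = 128.
One more jellybean then forces some flavor to 19, so 128 + 1 = 129.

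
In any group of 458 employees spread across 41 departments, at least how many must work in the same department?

12

The 458 employees fall into 41 departments.
If each of the 41 departments held at most 11, the total would be at most 41 × 11 = 451 < 458, a contradiction.
So at least one holds ⌈458/41⌉ = 12.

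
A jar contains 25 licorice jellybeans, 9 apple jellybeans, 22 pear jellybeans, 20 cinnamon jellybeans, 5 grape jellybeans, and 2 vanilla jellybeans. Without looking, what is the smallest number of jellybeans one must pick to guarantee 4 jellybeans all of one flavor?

In the worst case we take at most 3 of each flavor, but all 2 vanilla (fewer than 3), giving 3 + 3 + 3 + 3 + 3 + 2 = 17.
One more jellybean then forces some flavor to 4, so 17 + 1 = 18.

18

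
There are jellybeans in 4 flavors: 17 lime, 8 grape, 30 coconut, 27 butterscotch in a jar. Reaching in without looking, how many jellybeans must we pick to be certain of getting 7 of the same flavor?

25

Treat the 4 flavors as pigeonholes.
The worst case takes 6 jellybeans of each flavor without reaching 7 of any: 4 × 6 = 24.
The next jellybean must bring some flavor to 7, so 24 + 1 = 25.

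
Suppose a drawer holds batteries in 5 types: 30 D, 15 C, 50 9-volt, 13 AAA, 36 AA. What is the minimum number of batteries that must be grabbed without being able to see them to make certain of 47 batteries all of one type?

Treat the 5 types as pigeonholes.
In the worst case we take at most 46 of each type, but all 30 D, all 15 C, all 13 AAA, and all 36 AA (fewer than 46), giving 30 + 15 + 46 + 13 + 36 = 140.
One more battery then forces some type to 47, so 140 + 1 = 141.

141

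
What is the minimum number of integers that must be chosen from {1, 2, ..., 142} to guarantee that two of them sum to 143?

Partition {1, …, 142} into 71 pairs: {1,142}, {2,141}, …, {71,72}.
Choosing 71 integers — say the integers 1 through 71 — takes one from each pair and avoids the property.
Choosing 72 forces two into the same pair by pigeonhole, and those sum to 143. So 72.

72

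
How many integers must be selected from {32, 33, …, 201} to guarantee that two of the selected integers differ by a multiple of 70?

71

Group the integers by remainder mod 70; there are 70 residue classes, each nonempty in this range.
Choosing one from each class (70 integers) avoids any shared remainder.
One more choice must repeat a class, so two differ by a multiple of 70. Hence 70 + 1 = 71.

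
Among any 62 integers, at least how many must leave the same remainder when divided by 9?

7

The 62 integers fall into 9 residue classes modulo 9.
If each of the 9 residue classes modulo 9 held at most 6, the total would be at most 9 × 6 = 54 < 62, a contradiction.
So at least one holds ⌈62/9⌉ = 7.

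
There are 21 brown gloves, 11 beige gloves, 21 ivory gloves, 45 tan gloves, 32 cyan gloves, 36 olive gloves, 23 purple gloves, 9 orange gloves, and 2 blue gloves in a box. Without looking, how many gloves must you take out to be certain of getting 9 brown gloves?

The worst case draws every non-brown glove first: 11 + 21 + 45 + 32 + 36 + 23 + 9 + 2 = 179.
The next 9 draws are then forced to be brown, giving 179 + 9 = 188.

188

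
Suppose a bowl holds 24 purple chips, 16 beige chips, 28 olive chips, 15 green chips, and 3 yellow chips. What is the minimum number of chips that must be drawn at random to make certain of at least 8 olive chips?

66

The worst case draws every non-olive chip first: 24 + 16 + 15 + 3 = 58.
The next 8 draws are then forced to be olive, giving 58 + 8 = 66.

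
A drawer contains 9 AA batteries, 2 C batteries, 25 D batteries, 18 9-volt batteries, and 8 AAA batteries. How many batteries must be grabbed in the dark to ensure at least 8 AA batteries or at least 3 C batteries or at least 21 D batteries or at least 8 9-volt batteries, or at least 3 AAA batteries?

39

Each of the 5 types has its own threshold; avoid all of them simultaneously.
The worst case stops just short of every target: 7 AA, 2 C, 20 D, 7 9-volt, 2 AAA — 7 + 2 + 20 + 7 + 2 = 38 batteries.
One more battery must push some type to its target, so 38 + 1 = 39.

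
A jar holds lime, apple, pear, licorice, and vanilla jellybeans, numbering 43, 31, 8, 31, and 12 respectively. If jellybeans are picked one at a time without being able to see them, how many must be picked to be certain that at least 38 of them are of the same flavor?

120

In the worst case we take at most 37 of each flavor, but all 31 apple, all 8 pear, all 31 licorice, and all 12 vanilla (fewer than 37), giving 37 + 31 + 8 + 31 + 12 = 119.
One more jellybean then forces some flavor to 38, so 119 + 1 = 120.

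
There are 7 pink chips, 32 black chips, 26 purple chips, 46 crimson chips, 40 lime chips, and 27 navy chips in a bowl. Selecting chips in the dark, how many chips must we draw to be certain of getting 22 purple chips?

To avoid purple chips as long as possible, exhaust the other 5 colors first.
The worst case draws every non-purple chip first: 7 + 32 + 46 + 40 + 27 = 152.
The next 22 draws are then forced to be purple, giving 152 + 22 = 174.

174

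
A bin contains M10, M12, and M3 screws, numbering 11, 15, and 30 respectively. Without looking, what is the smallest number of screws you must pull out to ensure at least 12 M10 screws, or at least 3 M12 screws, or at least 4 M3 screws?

17

Each of the 3 sizes has its own threshold; avoid all of them simultaneously.
The worst case stops just short of every target: 11 M10, 2 M12, 3 M3 — 11 + 2 + 3 = 16 screws.
One more screw must push some size to its target, so 16 + 1 = 17.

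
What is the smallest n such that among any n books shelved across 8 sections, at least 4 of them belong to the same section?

25

There are 8 sections acting as pigeonholes.
With 8 × 3 = 24 books we could place exactly 3 in each, with no class reaching 4.
One more forces some class to hold 4, so 24 + 1 = 25.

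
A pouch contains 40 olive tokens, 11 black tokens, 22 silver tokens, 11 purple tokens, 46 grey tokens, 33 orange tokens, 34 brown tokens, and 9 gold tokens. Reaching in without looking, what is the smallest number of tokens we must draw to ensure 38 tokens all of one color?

195

Treat the 8 colors as pigeonholes.
In the worst case we take at most 37 of each color, but all 11 black, all 22 silver, all 11 purple, all 33 orange, all 34 brown, and all 9 gold (fewer than 37), giving 37 + 11 + 22 + 11 + 37 + 33 + 34 + 9 = 194.
One more token then forces some color to 38, so 194 + 1 = 195.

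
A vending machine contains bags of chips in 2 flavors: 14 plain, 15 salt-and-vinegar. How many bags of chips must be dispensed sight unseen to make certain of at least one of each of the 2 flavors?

The hardest flavor to obtain is plain: we could draw every other bag of chips first — 29 − 14 = 15 bags of chips — without a single plain one.
The next draw must be plain, so 15 + 1 = 16.

16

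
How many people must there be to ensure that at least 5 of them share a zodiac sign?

There are 12 zodiac signs acting as pigeonholes.
With 12 × 4 = 48 people we could place exactly 4 in each, with no class reaching 5.
One more forces some class to hold 5, so 48 + 1 = 49.

49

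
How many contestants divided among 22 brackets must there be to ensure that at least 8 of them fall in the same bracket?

There are 22 brackets acting as pigeonholes.
With 22 × 7 = 154 contestants we could place exactly 7 in each, with no class reaching 8.
One more forces some class to hold 8, so 154 + 1 = 155.

155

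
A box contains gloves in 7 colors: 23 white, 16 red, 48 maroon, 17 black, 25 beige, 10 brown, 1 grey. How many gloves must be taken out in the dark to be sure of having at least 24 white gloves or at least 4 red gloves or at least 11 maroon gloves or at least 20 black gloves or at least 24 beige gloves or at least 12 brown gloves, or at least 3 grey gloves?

88

The worst case stops just short of every target: 23 white, 3 red, 10 maroon, all 17 black, 23 beige, all 10 brown, all 1 grey — 23 + 3 + 10 + 17 + 23 + 10 + 1 = 87 gloves.
One more glove must push some color to its target, so 87 + 1 = 88.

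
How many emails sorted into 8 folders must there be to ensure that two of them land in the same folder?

9

There are 8 folders acting as pigeonholes.
With 8 emails we could place one in each, avoiding any repeat.
One more forces some class to hold 2, so 8 + 1 = 9.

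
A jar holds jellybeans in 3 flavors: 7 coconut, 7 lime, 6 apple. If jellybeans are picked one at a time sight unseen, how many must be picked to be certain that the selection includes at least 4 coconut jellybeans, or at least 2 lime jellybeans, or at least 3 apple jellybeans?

Each of the 3 flavors has its own threshold; avoid all of them simultaneously.
The worst case stops just short of every target: 3 coconut, 1 lime, 2 apple — 3 + 1 + 2 = 6 jellybeans.
One more jellybean must push some flavor to its target, so 6 + 1 = 7.

7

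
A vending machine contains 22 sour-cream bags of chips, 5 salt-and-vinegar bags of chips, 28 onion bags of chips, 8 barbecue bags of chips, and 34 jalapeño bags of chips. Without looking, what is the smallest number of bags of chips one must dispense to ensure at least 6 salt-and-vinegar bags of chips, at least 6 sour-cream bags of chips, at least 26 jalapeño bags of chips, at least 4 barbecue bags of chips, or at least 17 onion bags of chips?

55

The worst case stops just short of every target: 5 sour-cream, 5 salt-and-vinegar, 16 onion, 3 barbecue, 25 jalapeño — 5 + 5 + 16 + 3 + 25 = 54 bags of chips.
One more bag of chips must push some flavor to its target, so 54 + 1 = 55.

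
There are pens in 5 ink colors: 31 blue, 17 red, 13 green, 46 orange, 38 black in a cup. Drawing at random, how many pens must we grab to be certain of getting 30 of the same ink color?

118

In the worst case we take at most 29 of each ink color, but all 17 red and all 13 green (fewer than 29), giving 29 + 17 + 13 + 29 + 29 = 117.
One more pen then forces some ink color to 30, so 117 + 1 = 118.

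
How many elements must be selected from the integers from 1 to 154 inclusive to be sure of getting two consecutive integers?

Partition {1, …, 154} into 77 pairs: {1,2}, {3,4}, …, {153,154}.
Choosing 77 integers — say the 77 even numbers 2, 4, …, 154 — takes one from each pair and avoids the property.
Choosing 78 forces two into the same pair by pigeonhole, and those are consecutive. So 78.

78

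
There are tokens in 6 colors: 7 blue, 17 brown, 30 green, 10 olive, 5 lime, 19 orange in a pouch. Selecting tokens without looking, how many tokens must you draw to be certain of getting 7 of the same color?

36

Treat the 6 colors as pigeonholes.
In the worst case we take at most 6 of each color, but all 5 lime (fewer than 6), giving 6 + 6 + 6 + 6 + 5 + 6 = 35.
One more token then forces some color to 7, so 35 + 1 = 36.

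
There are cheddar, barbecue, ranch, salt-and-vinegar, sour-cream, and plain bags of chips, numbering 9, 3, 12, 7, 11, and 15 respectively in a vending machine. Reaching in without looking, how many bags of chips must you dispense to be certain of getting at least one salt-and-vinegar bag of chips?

The worst case draws every non-salt-and-vinegar bag of chips first: 9 + 3 + 12 + 11 + 15 = 50.
The next draw is then forced to be salt-and-vinegar, giving 50 + 1 = 51.

51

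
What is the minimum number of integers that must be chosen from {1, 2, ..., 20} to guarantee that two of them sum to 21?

11

Partition {1, …, 20} into 10 pairs: {1,20}, {2,19}, …, {10,11}.
Choosing 10 integers — say the integers 1 through 10 — takes one from each pair and avoids the property.
Choosing 11 forces two into the same pair by pigeonhole, and those sum to 21. So 11.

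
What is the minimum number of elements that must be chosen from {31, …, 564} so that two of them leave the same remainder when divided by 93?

Group the integers by remainder mod 93; there are 93 residue classes, each nonempty in this range.
Choosing one from each class (93 integers) avoids any shared remainder.
One more choice must repeat a class, so two differ by a multiple of 93. Hence 93 + 1 = 94.

94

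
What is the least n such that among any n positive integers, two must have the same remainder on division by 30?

Two integers differ by a multiple of 30 exactly when they share a remainder mod 30.
There are 30 residue classes mod 30, so 30 integers can all lie in distinct classes.
One more integer must repeat a residue, giving a difference divisible by 30. So n = 30 + 1 = 31.

31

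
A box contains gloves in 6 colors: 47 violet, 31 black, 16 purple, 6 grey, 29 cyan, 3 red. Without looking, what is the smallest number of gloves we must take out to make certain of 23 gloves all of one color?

92

In the worst case we take at most 22 of each color, but all 16 purple, all 6 grey, and all 3 red (fewer than 22), giving 22 + 22 + 16 + 6 + 22 + 3 = 91.
One more glove then forces some color to 23, so 91 + 1 = 92.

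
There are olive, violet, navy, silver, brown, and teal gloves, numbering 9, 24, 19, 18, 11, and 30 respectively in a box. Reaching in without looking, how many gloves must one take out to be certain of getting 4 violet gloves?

The worst case draws every non-violet glove first: 9 + 19 + 18 + 11 + 30 = 87.
The next 4 draws are then forced to be violet, giving 87 + 4 = 91.

91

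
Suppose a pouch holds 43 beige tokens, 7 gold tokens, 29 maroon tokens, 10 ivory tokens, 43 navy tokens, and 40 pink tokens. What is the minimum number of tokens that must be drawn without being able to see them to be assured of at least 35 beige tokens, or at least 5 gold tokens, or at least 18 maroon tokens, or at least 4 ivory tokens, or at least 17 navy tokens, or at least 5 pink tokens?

The worst case stops just short of every target: 34 beige, 4 gold, 17 maroon, 3 ivory, 16 navy, 4 pink — 34 + 4 + 17 + 3 + 16 + 4 = 78 tokens.
One more token must push some color to its target, so 78 + 1 = 79.

79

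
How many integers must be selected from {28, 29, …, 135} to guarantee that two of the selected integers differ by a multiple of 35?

Group the integers by remainder mod 35; there are 35 residue classes, each nonempty in this range.
Choosing one from each class (35 integers) avoids any shared remainder.
One more choice must repeat a class, so two differ by a multiple of 35. Hence 35 + 1 = 36.

36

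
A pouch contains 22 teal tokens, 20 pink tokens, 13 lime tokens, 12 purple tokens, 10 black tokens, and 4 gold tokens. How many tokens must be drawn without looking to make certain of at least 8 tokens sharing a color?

40

In the worst case we take at most 7 of each color, but all 4 gold (fewer than 7), giving 7 + 7 + 7 + 7 + 7 + 4 = 39.
One more token then forces some color to 8, so 39 + 1 = 40.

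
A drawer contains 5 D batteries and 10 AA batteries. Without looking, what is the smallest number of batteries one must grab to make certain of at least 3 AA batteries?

8

To avoid AA batteries as long as possible, exhaust the other 1 type first.
The worst case draws every non-AA battery first: 5.
The next 3 draws are then forced to be AA, giving 5 + 3 = 8.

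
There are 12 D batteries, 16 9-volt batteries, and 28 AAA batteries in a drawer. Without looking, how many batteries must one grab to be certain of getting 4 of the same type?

10

Treat the 3 types as pigeonholes.
The worst case takes 3 batteries of each type without reaching 4 of any: 3 × 3 = 9.
The next battery must bring some type to 4, so 9 + 1 = 10.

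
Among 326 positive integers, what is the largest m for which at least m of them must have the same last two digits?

4

If each of the 100 possible two-digit endings held at most 3, the total would be at most 100 × 3 = 300 < 326, a contradiction.
So at least one holds ⌈326/100⌉ = 4.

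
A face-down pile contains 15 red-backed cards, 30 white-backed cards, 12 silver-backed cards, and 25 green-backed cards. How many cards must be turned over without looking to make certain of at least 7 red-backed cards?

74

To avoid red-backed cards as long as possible, exhaust the other 3 back colors first.
The worst case draws every non-red-backed card first: 30 + 12 + 25 = 67.
The next 7 draws are then forced to be red-backed, giving 67 + 7 = 74.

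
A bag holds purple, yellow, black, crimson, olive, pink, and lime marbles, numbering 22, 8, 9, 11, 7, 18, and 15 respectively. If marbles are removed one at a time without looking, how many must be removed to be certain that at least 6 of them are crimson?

The worst case draws every non-crimson marble first: 22 + 8 + 9 + 7 + 18 + 15 = 79.
The next 6 draws are then forced to be crimson, giving 79 + 6 = 85.

85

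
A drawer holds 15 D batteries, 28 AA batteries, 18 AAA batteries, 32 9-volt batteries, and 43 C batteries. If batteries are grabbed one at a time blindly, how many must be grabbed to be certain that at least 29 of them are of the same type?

118

In the worst case we take at most 28 of each type, but all 15 D and all 18 AAA (fewer than 28), giving 15 + 28 + 18 + 28 + 28 = 117.
One more battery then forces some type to 29, so 117 + 1 = 118.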